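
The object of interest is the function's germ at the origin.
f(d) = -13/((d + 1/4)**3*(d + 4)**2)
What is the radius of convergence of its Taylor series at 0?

Denominator factor (d + 4)^2: pole of order 2 at -4, modulus 4.
Denominator factor (d + 1/4)^3: pole of order 3 at -1/4, modulus 1/4.
The radius of convergence is the smallest modulus among the singular points: 1/4.

The radius of convergence is 1/4.


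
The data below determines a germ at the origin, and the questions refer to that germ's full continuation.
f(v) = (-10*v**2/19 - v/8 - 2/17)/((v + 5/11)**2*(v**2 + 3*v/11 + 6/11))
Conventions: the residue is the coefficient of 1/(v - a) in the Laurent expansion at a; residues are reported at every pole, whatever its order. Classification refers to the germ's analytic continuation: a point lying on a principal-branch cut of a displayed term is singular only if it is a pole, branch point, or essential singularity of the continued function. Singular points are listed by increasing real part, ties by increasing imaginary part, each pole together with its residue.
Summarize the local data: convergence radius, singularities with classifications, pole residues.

Denominator factor (v**2 + 3*v/11 + 6/11): discriminant -255/121, complex-conjugate roots (-3/22) + ((1/22)*sqrt(255))*i and (-3/22) - ((1/22)*sqrt(255))*i; poles of order 1, moduli (1/11)*sqrt(66) and (1/11)*sqrt(66).
Denominator factor (v + 5/11)^2: pole of order 2 at -5/11, modulus 5/11.
The radius of convergence is the smallest modulus among the singular points: 5/11.
At the order-2 pole -5/11 set g(v) = (v - (-5/11))^2*f(v) = (-10*v**2/19 - v/8 - 2/17)/(v**2 + 3*v/11 + 6/11).
Order-2 pole: residue = g'(a); g'(-5/11) = 4316829/14925184, so the residue is 4316829/14925184.
The factor v**2 + 3*v/11 + 6/11 splits as (v - a)(v - a') with a = (-3/22) - ((1/22)*sqrt(255))*i, a' = (-3/22) + ((1/22)*sqrt(255))*i. At the order-1 pole a set g(v) = (v - a)*f(v) = [(-10*v**2/19 - v/8 - 2/17)/(v + 5/11)**2] / (v - a').
Simple pole: residue = g(a) at a = (-3/22) - ((1/22)*sqrt(255))*i, which is (-4316829/29850368) - ((53952349/7611843840)*sqrt(255))*i.
The factor v**2 + 3*v/11 + 6/11 splits as (v - a)(v - a') with a = (-3/22) + ((1/22)*sqrt(255))*i, a' = (-3/22) - ((1/22)*sqrt(255))*i. At the order-1 pole a set g(v) = (v - a)*f(v) = [(-10*v**2/19 - v/8 - 2/17)/(v + 5/11)**2] / (v - a').
Simple pole: residue = g(a) at a = (-3/22) + ((1/22)*sqrt(255))*i, which is (-4316829/29850368) + ((53952349/7611843840)*sqrt(255))*i.
List the singular points by increasing real part (a conjugate pair: the negative imaginary part first).

Radius of convergence at 0: 5/11.
At -5/11: a pole of order 2; residue 4316829/14925184.
At (-3/22) - ((1/22)*sqrt(255))*i: a pole of order 1; residue (-4316829/29850368) - ((53952349/7611843840)*sqrt(255))*i.
At (-3/22) + ((1/22)*sqrt(255))*i: a pole of order 1; residue (-4316829/29850368) + ((53952349/7611843840)*sqrt(255))*i.


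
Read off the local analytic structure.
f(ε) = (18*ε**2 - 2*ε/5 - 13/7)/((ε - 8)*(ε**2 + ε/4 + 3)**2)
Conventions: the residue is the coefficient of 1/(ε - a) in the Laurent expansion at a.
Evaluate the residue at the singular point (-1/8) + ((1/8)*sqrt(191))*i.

The factor ε**2 + ε/4 + 3 splits as (ε - a)(ε - a') with a = (-1/8) + ((1/8)*sqrt(191))*i, a' = (-1/8) - ((1/8)*sqrt(191))*i. At the order-2 pole a set g(ε) = (ε - a)^2*f(ε) = [(18*ε**2 - 2*ε/5 - 13/7)/(ε - 8)] / (ε - a')^2.
Order-2 pole: residue = g'(a); g'((-1/8) + ((1/8)*sqrt(191))*i) = (-13381/111090) + ((76637083/4052674290)*sqrt(191))*i, so the residue is (-13381/111090) + ((76637083/4052674290)*sqrt(191))*i.

The residue is (-13381/111090) + ((76637083/4052674290)*sqrt(191))*i.


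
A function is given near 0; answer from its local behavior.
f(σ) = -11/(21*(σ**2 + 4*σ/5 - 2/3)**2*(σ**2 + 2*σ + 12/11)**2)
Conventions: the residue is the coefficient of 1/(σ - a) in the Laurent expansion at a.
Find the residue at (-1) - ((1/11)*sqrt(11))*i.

The factor σ**2 + 2*σ + 12/11 splits as (σ - a)(σ - a') with a = (-1) - ((1/11)*sqrt(11))*i, a' = (-1) + ((1/11)*sqrt(11))*i. At the order-2 pole a set g(σ) = (σ - a)^2*f(σ) = [-11/(21*(σ**2 + 4*σ/5 - 2/3)**2)] / (σ - a')^2.
Order-2 pole: residue = g'(a); g'((-1) - ((1/11)*sqrt(11))*i) = (861957030825/49116410168) - ((447706040925/98232820336)*sqrt(11))*i, so the residue is (861957030825/49116410168) - ((447706040925/98232820336)*sqrt(11))*i.

The residue is (861957030825/49116410168) - ((447706040925/98232820336)*sqrt(11))*i.


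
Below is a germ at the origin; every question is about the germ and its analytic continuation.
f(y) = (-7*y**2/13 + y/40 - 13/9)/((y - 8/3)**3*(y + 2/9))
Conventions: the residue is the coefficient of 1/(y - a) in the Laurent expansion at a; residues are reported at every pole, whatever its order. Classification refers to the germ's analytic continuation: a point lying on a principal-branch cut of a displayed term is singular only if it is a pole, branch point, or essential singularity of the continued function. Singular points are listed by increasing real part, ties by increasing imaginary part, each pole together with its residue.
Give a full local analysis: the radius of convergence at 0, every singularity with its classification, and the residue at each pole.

Radius of convergence at 0: 2/9.
At -2/9: a pole of order 1; residue 279873/4569760.
At 8/3: a pole of order 3; residue -279873/4569760.

Denominator factor (y + 2/9): pole of order 1 at -2/9, modulus 2/9.
Denominator factor (y - 8/3)^3: pole of order 3 at 8/3, modulus 8/3.
The radius of convergence is the smallest modulus among the singular points: 2/9.
At the order-1 pole -2/9 set g(y) = (y - (-2/9))*f(y) = (-7*y**2/13 + y/40 - 13/9)/(y - 8/3)**3.
Simple pole: residue = g(a) at a = -2/9, which is 279873/4569760.
At the order-3 pole 8/3 set g(y) = (y - (8/3))^3*f(y) = (-7*y**2/13 + y/40 - 13/9)/(y + 2/9).
Order-3 pole: residue = g''(a)/2; g''(8/3) = -279873/2284880, so the residue is -279873/4569760.
List the singular points by increasing real part (a conjugate pair: the negative imaginary part first).


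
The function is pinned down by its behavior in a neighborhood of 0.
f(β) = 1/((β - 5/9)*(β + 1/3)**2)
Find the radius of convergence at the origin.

The radius of convergence is 1/3.

Denominator factor (β + 1/3)^2: pole of order 2 at -1/3, modulus 1/3.
Denominator factor (β - 5/9): pole of order 1 at 5/9, modulus 5/9.
The radius of convergence is the smallest modulus among the singular points: 1/3.


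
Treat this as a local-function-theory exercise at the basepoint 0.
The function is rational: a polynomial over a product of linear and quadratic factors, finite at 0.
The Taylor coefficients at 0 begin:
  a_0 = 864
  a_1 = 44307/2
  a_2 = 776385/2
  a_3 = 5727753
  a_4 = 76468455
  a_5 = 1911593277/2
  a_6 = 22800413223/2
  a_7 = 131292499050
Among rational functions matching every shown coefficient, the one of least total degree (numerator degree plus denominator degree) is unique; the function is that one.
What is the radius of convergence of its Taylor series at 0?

The radius of convergence is 1/9.

No rational of total degree below 4 reproduces all 8 coefficients; solving the [1/3] Pade equations on them gives f(μ) = (29*μ/18 - 32/27)/(μ - 1/9)**3, whose expansion matches every shown term.
Denominator factor (μ - 1/9)^3: pole of order 3 at 1/9, modulus 1/9.
The radius of convergence is the smallest modulus among the singular points: 1/9.


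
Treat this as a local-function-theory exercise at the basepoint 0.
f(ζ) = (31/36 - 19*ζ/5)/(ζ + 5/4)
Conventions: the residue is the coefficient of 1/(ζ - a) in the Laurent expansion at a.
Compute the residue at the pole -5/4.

At the order-1 pole -5/4 set g(ζ) = (ζ - (-5/4))*f(ζ) = 31/36 - 19*ζ/5.
Simple pole: residue = g(a) at a = -5/4, which is 101/18.

The residue is 101/18.


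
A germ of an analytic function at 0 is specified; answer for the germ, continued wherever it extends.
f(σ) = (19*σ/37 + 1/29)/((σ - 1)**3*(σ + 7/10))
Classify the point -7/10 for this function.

The point is a pole of order 1.

The denominator factor σ + 7/10 vanishes at -7/10 and appears to the power 1; the numerator there equals -3487/10730, nonzero, and no other factor vanishes.
Hence a pole whose order is the multiplicity, 1.


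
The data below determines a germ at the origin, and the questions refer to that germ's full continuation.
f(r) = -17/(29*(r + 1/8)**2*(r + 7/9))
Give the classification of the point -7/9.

The point is a pole of order 1.

The denominator factor r + 7/9 vanishes at -7/9 and appears to the power 1; the numerator there equals -17/29, nonzero, and no other factor vanishes.
Hence a pole whose order is the multiplicity, 1.


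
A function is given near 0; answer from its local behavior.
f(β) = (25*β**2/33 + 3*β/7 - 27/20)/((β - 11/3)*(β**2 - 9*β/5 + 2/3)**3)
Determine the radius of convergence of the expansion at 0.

The radius of convergence is 9/10 - (1/30)*sqrt(129).

Denominator factor (β**2 - 9*β/5 + 2/3)^3: discriminant 43/75, real irrational roots 9/10 + (1/30)*sqrt(129) and 9/10 - (1/30)*sqrt(129); poles of order 3, moduli 9/10 + (1/30)*sqrt(129) and 9/10 - (1/30)*sqrt(129).
Denominator factor (β - 11/3): pole of order 1 at 11/3, modulus 11/3.
The radius of convergence is the smallest modulus among the singular points: 9/10 - (1/30)*sqrt(129).


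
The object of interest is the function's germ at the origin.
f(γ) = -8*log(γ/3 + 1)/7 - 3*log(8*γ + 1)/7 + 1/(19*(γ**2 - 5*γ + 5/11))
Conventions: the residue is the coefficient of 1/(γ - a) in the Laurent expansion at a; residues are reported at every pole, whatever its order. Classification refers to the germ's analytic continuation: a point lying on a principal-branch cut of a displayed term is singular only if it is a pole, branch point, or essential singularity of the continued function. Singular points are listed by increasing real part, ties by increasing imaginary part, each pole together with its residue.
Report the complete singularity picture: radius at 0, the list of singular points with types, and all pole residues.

Denominator factor (γ**2 - 5*γ + 5/11): discriminant 255/11, real irrational roots 5/2 + (1/22)*sqrt(2805) and 5/2 - (1/22)*sqrt(2805); poles of order 1, moduli 5/2 + (1/22)*sqrt(2805) and 5/2 - (1/22)*sqrt(2805).
Branch term (-8/7)*log(1 - γ/(-3)): its argument vanishes at γ = -3, a logarithmic branch point, modulus 3.
Branch term (-3/7)*log(1 - γ/(-1/8)): its argument vanishes at γ = -1/8, a logarithmic branch point, modulus 1/8.
The radius of convergence is the smallest modulus among the singular points: 5/2 - (1/22)*sqrt(2805).
The branch terms are analytic at 5/2 - (1/22)*sqrt(2805) and contribute nothing to the residue; only the rational part matters.
The factor γ**2 - 5*γ + 5/11 splits as (γ - a)(γ - a') with a = 5/2 - (1/22)*sqrt(2805), a' = 5/2 + (1/22)*sqrt(2805). At the order-1 pole a set g(γ) = (γ - a)*(rational part) = [1/19] / (γ - a').
Simple pole: residue = g(a) at a = 5/2 - (1/22)*sqrt(2805), which is -(1/4845)*sqrt(2805).
The branch terms are analytic at 5/2 + (1/22)*sqrt(2805) and contribute nothing to the residue; only the rational part matters.
The factor γ**2 - 5*γ + 5/11 splits as (γ - a)(γ - a') with a = 5/2 + (1/22)*sqrt(2805), a' = 5/2 - (1/22)*sqrt(2805). At the order-1 pole a set g(γ) = (γ - a)*(rational part) = [1/19] / (γ - a').
Simple pole: residue = g(a) at a = 5/2 + (1/22)*sqrt(2805), which is (1/4845)*sqrt(2805).
List the singular points by increasing real part (a conjugate pair: the negative imaginary part first).

Radius of convergence at 0: 5/2 - (1/22)*sqrt(2805).
At -3: a logarithmic branch point.
At -1/8: a logarithmic branch point.
At 5/2 - (1/22)*sqrt(2805): a pole of order 1; residue -(1/4845)*sqrt(2805).
At 5/2 + (1/22)*sqrt(2805): a pole of order 1; residue (1/4845)*sqrt(2805).


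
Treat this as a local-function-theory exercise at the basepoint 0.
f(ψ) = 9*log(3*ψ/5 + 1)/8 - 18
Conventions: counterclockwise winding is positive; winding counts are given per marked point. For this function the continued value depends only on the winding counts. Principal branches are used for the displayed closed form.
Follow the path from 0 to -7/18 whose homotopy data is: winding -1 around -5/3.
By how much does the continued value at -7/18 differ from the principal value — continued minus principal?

The rational part is single-valued and drops out of the difference; each branch term changes only by its own monodromy.
(9/8)*log(1 - ψ/(-5/3)): each positive loop around -5/3 adds 2*pi*i to the log, so winding -1 contributes (9/8)*(-1)*2*pi*i = -(9/4)*pi*i.
Summing the contributions at ψ = -7/18 gives -(9/4)*pi*i.

Continued minus principal equals -(9/4)*pi*i.


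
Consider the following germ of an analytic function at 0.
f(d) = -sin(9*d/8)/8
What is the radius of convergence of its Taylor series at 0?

The factor -sin(9*d/8) is entire and contributes no finite singular point.
The polynomial part has no poles.
No finite singular points: the Taylor series at 0 converges everywhere.

The radius of convergence is infinite.


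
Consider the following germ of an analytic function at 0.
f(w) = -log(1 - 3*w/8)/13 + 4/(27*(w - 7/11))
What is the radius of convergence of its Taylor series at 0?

Denominator factor (w - 7/11): pole of order 1 at 7/11, modulus 7/11.
Branch term (-1/13)*log(1 - w/(8/3)): its argument vanishes at w = 8/3, a logarithmic branch point, modulus 8/3.
The radius of convergence is the smallest modulus among the singular points: 7/11.

The radius of convergence is 7/11.


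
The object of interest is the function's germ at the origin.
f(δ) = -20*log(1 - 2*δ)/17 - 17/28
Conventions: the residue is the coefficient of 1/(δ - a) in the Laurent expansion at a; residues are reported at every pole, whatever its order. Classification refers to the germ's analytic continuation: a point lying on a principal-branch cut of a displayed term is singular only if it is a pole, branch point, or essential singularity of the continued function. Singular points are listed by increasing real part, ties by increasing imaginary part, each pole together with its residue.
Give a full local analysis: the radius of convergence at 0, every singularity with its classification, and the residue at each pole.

Branch term (-20/17)*log(1 - δ/(1/2)): its argument vanishes at δ = 1/2, a logarithmic branch point, modulus 1/2.
The radius of convergence is the smallest modulus among the singular points: 1/2.

Radius of convergence at 0: 1/2.
At 1/2: a logarithmic branch point.


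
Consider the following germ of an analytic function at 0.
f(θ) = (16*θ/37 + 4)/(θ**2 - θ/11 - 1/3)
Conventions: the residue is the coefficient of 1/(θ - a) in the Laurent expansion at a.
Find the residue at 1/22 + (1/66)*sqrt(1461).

The factor θ**2 - θ/11 - 1/3 splits as (θ - a)(θ - a') with a = 1/22 + (1/66)*sqrt(1461), a' = 1/22 - (1/66)*sqrt(1461). At the order-1 pole a set g(θ) = (θ - a)*f(θ) = [16*θ/37 + 4] / (θ - a').
Simple pole: residue = g(a) at a = 1/22 + (1/66)*sqrt(1461), which is 8/37 + (1636/18019)*sqrt(1461).

The residue is 8/37 + (1636/18019)*sqrt(1461).


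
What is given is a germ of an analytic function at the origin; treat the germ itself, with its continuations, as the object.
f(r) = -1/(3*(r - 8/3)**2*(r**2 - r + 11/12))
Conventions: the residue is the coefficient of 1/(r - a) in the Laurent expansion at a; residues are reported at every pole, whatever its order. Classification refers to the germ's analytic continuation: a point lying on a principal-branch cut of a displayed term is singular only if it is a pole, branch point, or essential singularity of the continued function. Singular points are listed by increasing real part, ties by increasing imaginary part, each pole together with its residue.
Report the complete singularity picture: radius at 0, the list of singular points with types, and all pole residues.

Denominator factor (r - 8/3)^2: pole of order 2 at 8/3, modulus 8/3.
Denominator factor (r**2 - r + 11/12): discriminant -8/3, complex-conjugate roots (1/2) + ((1/3)*sqrt(6))*i and (1/2) - ((1/3)*sqrt(6))*i; poles of order 1, moduli (1/6)*sqrt(33) and (1/6)*sqrt(33).
The radius of convergence is the smallest modulus among the singular points: (1/6)*sqrt(33).
The factor r**2 - r + 11/12 splits as (r - a)(r - a') with a = (1/2) - ((1/3)*sqrt(6))*i, a' = (1/2) + ((1/3)*sqrt(6))*i. At the order-1 pole a set g(r) = (r - a)*f(r) = [-1/(3*(r - 8/3)**2)] / (r - a').
Simple pole: residue = g(a) at a = (1/2) - ((1/3)*sqrt(6))*i, which is (-936/37249) - ((435/37249)*sqrt(6))*i.
The factor r**2 - r + 11/12 splits as (r - a)(r - a') with a = (1/2) + ((1/3)*sqrt(6))*i, a' = (1/2) - ((1/3)*sqrt(6))*i. At the order-1 pole a set g(r) = (r - a)*f(r) = [-1/(3*(r - 8/3)**2)] / (r - a').
Simple pole: residue = g(a) at a = (1/2) + ((1/3)*sqrt(6))*i, which is (-936/37249) + ((435/37249)*sqrt(6))*i.
At the order-2 pole 8/3 set g(r) = (r - (8/3))^2*f(r) = -1/(3*(r**2 - r + 11/12)).
Order-2 pole: residue = g'(a); g'(8/3) = 1872/37249, so the residue is 1872/37249.
List the singular points by increasing real part (a conjugate pair: the negative imaginary part first).

Radius of convergence at 0: (1/6)*sqrt(33).
At (1/2) - ((1/3)*sqrt(6))*i: a pole of order 1; residue (-936/37249) - ((435/37249)*sqrt(6))*i.
At (1/2) + ((1/3)*sqrt(6))*i: a pole of order 1; residue (-936/37249) + ((435/37249)*sqrt(6))*i.
At 8/3: a pole of order 2; residue 1872/37249.


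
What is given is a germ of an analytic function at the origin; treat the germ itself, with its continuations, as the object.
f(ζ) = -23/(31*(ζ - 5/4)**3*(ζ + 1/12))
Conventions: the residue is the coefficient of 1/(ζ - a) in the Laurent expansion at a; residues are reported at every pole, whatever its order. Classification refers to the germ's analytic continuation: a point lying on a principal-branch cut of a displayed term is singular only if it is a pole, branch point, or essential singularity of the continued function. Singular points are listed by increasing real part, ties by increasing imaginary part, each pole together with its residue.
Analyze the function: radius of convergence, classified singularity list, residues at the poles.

Denominator factor (ζ + 1/12): pole of order 1 at -1/12, modulus 1/12.
Denominator factor (ζ - 5/4)^3: pole of order 3 at 5/4, modulus 5/4.
The radius of convergence is the smallest modulus among the singular points: 1/12.
At the order-1 pole -1/12 set g(ζ) = (ζ - (-1/12))*f(ζ) = -23/(31*(ζ - 5/4)**3).
Simple pole: residue = g(a) at a = -1/12, which is 621/1984.
At the order-3 pole 5/4 set g(ζ) = (ζ - (5/4))^3*f(ζ) = -23/(31*(ζ + 1/12)).
Order-3 pole: residue = g''(a)/2; g''(5/4) = -621/992, so the residue is -621/1984.
List the singular points by increasing real part (a conjugate pair: the negative imaginary part first).

Radius of convergence at 0: 1/12.
At -1/12: a pole of order 1; residue 621/1984.
At 5/4: a pole of order 3; residue -621/1984.


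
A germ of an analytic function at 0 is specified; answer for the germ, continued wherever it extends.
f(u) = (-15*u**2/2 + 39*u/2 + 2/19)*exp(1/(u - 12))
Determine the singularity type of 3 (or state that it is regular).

The point is a regular point.

There is no denominator, hence no pole anywhere.
The essential point of exp(1/(u - (12))) is 12, not 3.
So the germ continues analytically to 3.


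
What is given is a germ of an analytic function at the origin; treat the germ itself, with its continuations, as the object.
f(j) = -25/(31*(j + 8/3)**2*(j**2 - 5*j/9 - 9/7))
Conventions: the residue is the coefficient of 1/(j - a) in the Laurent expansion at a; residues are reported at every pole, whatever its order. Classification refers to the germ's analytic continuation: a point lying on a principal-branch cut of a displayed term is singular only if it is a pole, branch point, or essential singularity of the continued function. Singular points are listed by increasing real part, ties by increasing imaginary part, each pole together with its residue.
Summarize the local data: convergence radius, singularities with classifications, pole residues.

Radius of convergence at 0: -5/18 + (1/126)*sqrt(21637).
At -8/3: a pole of order 2; residue -5258925/59121991.
At 5/18 - (1/126)*sqrt(21637): a pole of order 1; residue 5258925/118243982 + (5202225/11790069302)*sqrt(21637).
At 5/18 + (1/126)*sqrt(21637): a pole of order 1; residue 5258925/118243982 - (5202225/11790069302)*sqrt(21637).

Denominator factor (j**2 - 5*j/9 - 9/7): discriminant 3091/567, real irrational roots 5/18 + (1/126)*sqrt(21637) and 5/18 - (1/126)*sqrt(21637); poles of order 1, moduli 5/18 + (1/126)*sqrt(21637) and -5/18 + (1/126)*sqrt(21637).
Denominator factor (j + 8/3)^2: pole of order 2 at -8/3, modulus 8/3.
The radius of convergence is the smallest modulus among the singular points: -5/18 + (1/126)*sqrt(21637).
At the order-2 pole -8/3 set g(j) = (j - (-8/3))^2*f(j) = -25/(31*(j**2 - 5*j/9 - 9/7)).
Order-2 pole: residue = g'(a); g'(-8/3) = -5258925/59121991, so the residue is -5258925/59121991.
The factor j**2 - 5*j/9 - 9/7 splits as (j - a)(j - a') with a = 5/18 - (1/126)*sqrt(21637), a' = 5/18 + (1/126)*sqrt(21637). At the order-1 pole a set g(j) = (j - a)*f(j) = [-25/(31*(j + 8/3)**2)] / (j - a').
Simple pole: residue = g(a) at a = 5/18 - (1/126)*sqrt(21637), which is 5258925/118243982 + (5202225/11790069302)*sqrt(21637).
The factor j**2 - 5*j/9 - 9/7 splits as (j - a)(j - a') with a = 5/18 + (1/126)*sqrt(21637), a' = 5/18 - (1/126)*sqrt(21637). At the order-1 pole a set g(j) = (j - a)*f(j) = [-25/(31*(j + 8/3)**2)] / (j - a').
Simple pole: residue = g(a) at a = 5/18 + (1/126)*sqrt(21637), which is 5258925/118243982 - (5202225/11790069302)*sqrt(21637).
List the singular points by increasing real part (a conjugate pair: the negative imaginary part first).


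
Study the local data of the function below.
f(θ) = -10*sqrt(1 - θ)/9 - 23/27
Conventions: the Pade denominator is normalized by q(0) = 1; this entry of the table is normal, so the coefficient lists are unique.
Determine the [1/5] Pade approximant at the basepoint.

The Pade approximant has numerator coefficients [-53/27, 10860240071/6935166252]; denominator coefficients [1, -396643581/770574028, -28867935/385287014, -68575485/3082296112, -94900485/12329184448, -16253355/7045248256].

Taylor coefficients needed (expand at 0): a_0 = -53/27, a_1 = 5/9, a_2 = 5/36, a_3 = 5/72, a_4 = 25/576, a_5 = 35/1152, a_6 = 35/1536.
Write the denominator as Q(θ) = 1 + q1*θ + q2*θ^2 + q3*θ^3 + q4*θ^4 + q5*θ^5. Requiring Q*f - P = O(θ^7) with deg P <= 1 kills the coefficients of θ^2..θ^6 in Q*f:
  θ^2: a_2 + q1*a_1 + q2*a_0 = 0, i.e. 5/36 + (5/9)*q1 + (-53/27)*q2 = 0.
  θ^3: a_3 + q1*a_2 + q2*a_1 + q3*a_0 = 0, i.e. 5/72 + (5/36)*q1 + (5/9)*q2 + (-53/27)*q3 = 0.
  θ^4: a_4 + q1*a_3 + q2*a_2 + q3*a_1 + q4*a_0 = 0, i.e. 25/576 + (5/72)*q1 + (5/36)*q2 + (5/9)*q3 + (-53/27)*q4 = 0.
  θ^5: a_5 + q1*a_4 + q2*a_3 + q3*a_2 + q4*a_1 + q5*a_0 = 0, i.e. 35/1152 + (25/576)*q1 + (5/72)*q2 + (5/36)*q3 + (5/9)*q4 + (-53/27)*q5 = 0.
  θ^6: a_6 + q1*a_5 + q2*a_4 + q3*a_3 + q4*a_2 + q5*a_1 = 0, i.e. 35/1536 + (35/1152)*q1 + (25/576)*q2 + (5/72)*q3 + (5/36)*q4 + (5/9)*q5 = 0.
Solving this linear system: q1 = -396643581/770574028, q2 = -28867935/385287014, q3 = -68575485/3082296112, q4 = -94900485/12329184448, q5 = -16253355/7045248256.
The numerator is Q*f truncated at degree 1: P0 = a_0 = -53/27; P1 = a_1 + q1*a_0 = 10860240071/6935166252.


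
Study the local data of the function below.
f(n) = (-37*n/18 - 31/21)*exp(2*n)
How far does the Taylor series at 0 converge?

The factor exp(2*n) is entire and contributes no finite singular point.
The polynomial part has no poles.
No finite singular points: the Taylor series at 0 converges everywhere.

The radius of convergence is infinite.


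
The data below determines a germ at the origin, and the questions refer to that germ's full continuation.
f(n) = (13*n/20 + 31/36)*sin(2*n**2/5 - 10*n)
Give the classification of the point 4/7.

There is no denominator, hence no pole anywhere.
The factor sin(2*n**2/5 - 10*n) is entire.
So the germ continues analytically to 4/7.

The point is a regular point.


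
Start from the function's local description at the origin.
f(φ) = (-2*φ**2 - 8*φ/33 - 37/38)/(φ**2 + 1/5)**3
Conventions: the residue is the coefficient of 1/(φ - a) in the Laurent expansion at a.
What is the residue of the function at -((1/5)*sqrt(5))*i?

The factor φ**2 + 1/5 splits as (φ - a)(φ - a') with a = -((1/5)*sqrt(5))*i, a' = ((1/5)*sqrt(5))*i. At the order-3 pole a set g(φ) = (φ - a)^3*f(φ) = [-2*φ**2 - 8*φ/33 - 37/38] / (φ - a')^3.
Order-3 pole: residue = g''(a)/2; g''(-((1/5)*sqrt(5))*i) = -((3155/304)*sqrt(5))*i, so the residue is -((3155/608)*sqrt(5))*i.

The residue is -((3155/608)*sqrt(5))*i.


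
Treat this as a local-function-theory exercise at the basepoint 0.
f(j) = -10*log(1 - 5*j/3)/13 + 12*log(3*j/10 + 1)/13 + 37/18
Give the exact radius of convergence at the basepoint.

Branch term (-10/13)*log(1 - j/(3/5)): its argument vanishes at j = 3/5, a logarithmic branch point, modulus 3/5.
Branch term (12/13)*log(1 - j/(-10/3)): its argument vanishes at j = -10/3, a logarithmic branch point, modulus 10/3.
The radius of convergence is the smallest modulus among the singular points: 3/5.

The radius of convergence is 3/5.


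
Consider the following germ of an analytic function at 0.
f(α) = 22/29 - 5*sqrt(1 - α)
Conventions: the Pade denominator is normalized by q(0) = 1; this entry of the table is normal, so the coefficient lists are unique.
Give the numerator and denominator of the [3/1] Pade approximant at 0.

The Pade approximant has numerator coefficients [-123/29, 1195/232, -15/16, -5/64]; denominator coefficients [1, -5/8].

Taylor coefficients needed (expand at 0): a_0 = -123/29, a_1 = 5/2, a_2 = 5/8, a_3 = 5/16, a_4 = 25/128.
Write the denominator as Q(α) = 1 + q1*α. Requiring Q*f - P = O(α^5) with deg P <= 3 kills the coefficients of α^4..α^4 in Q*f:
  α^4: a_4 + q1*a_3 = 0, i.e. 25/128 + (5/16)*q1 = 0.
Solving this linear system: q1 = -5/8.
The numerator is Q*f truncated at degree 3: P0 = a_0 = -123/29; P1 = a_1 + q1*a_0 = 1195/232; P2 = a_2 + q1*a_1 = -15/16; P3 = a_3 + q1*a_2 = -5/64.


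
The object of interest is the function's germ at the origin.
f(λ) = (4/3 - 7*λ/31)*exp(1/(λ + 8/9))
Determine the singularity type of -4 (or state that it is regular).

There is no denominator, hence no pole anywhere.
The essential point of exp(1/(λ - (-8/9))) is -8/9, not -4.
So the germ continues analytically to -4.

The point is a regular point.


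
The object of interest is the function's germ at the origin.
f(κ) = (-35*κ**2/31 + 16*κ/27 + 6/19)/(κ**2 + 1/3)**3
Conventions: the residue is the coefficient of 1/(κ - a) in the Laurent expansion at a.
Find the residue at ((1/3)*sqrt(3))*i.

The residue is -((3027/9424)*sqrt(3))*i.

The factor κ**2 + 1/3 splits as (κ - a)(κ - a') with a = ((1/3)*sqrt(3))*i, a' = -((1/3)*sqrt(3))*i. At the order-3 pole a set g(κ) = (κ - a)^3*f(κ) = [-35*κ**2/31 + 16*κ/27 + 6/19] / (κ - a')^3.
Order-3 pole: residue = g''(a)/2; g''(((1/3)*sqrt(3))*i) = -((3027/4712)*sqrt(3))*i, so the residue is -((3027/9424)*sqrt(3))*i.


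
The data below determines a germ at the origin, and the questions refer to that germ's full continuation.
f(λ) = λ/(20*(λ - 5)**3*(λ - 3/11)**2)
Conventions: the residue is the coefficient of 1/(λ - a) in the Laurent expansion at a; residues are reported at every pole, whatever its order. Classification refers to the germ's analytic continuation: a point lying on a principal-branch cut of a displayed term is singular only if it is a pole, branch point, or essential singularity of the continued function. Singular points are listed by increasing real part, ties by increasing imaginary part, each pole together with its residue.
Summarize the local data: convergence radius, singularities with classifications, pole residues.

Denominator factor (λ - 5)^3: pole of order 3 at 5, modulus 5.
Denominator factor (λ - 3/11)^2: pole of order 2 at 3/11, modulus 3/11.
The radius of convergence is the smallest modulus among the singular points: 3/11.
At the order-2 pole 3/11 set g(λ) = (λ - (3/11))^2*f(λ) = λ/(20*(λ - 5)**3).
Order-2 pole: residue = g'(a); g'(3/11) = -81191/146232320, so the residue is -81191/146232320.
At the order-3 pole 5 set g(λ) = (λ - (5))^3*f(λ) = λ/(20*(λ - 3/11)**2).
Order-3 pole: residue = g''(a)/2; g''(5) = 81191/73116160, so the residue is 81191/146232320.
List the singular points by increasing real part (a conjugate pair: the negative imaginary part first).

Radius of convergence at 0: 3/11.
At 3/11: a pole of order 2; residue -81191/146232320.
At 5: a pole of order 3; residue 81191/146232320.


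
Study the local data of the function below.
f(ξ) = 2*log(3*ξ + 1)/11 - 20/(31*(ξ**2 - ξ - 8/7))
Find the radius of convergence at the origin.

Denominator factor (ξ**2 - ξ - 8/7): discriminant 39/7, real irrational roots 1/2 + (1/14)*sqrt(273) and 1/2 - (1/14)*sqrt(273); poles of order 1, moduli 1/2 + (1/14)*sqrt(273) and -1/2 + (1/14)*sqrt(273).
Branch term (2/11)*log(1 - ξ/(-1/3)): its argument vanishes at ξ = -1/3, a logarithmic branch point, modulus 1/3.
The radius of convergence is the smallest modulus among the singular points: 1/3.

The radius of convergence is 1/3.


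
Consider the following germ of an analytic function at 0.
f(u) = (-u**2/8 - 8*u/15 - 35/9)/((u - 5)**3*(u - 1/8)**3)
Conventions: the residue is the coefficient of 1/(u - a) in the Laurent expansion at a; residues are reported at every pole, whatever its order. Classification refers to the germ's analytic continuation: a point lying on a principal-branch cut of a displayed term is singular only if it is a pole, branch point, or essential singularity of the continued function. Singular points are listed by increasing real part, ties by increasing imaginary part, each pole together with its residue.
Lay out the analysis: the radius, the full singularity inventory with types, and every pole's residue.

Radius of convergence at 0: 1/8.
At 1/8: a pole of order 3; residue 17189824/1353362985.
At 5: a pole of order 3; residue -17189824/1353362985.

Denominator factor (u - 5)^3: pole of order 3 at 5, modulus 5.
Denominator factor (u - 1/8)^3: pole of order 3 at 1/8, modulus 1/8.
The radius of convergence is the smallest modulus among the singular points: 1/8.
At the order-3 pole 1/8 set g(u) = (u - (1/8))^3*f(u) = (-u**2/8 - 8*u/15 - 35/9)/(u - 5)**3.
Order-3 pole: residue = g''(a)/2; g''(1/8) = 34379648/1353362985, so the residue is 17189824/1353362985.
At the order-3 pole 5 set g(u) = (u - (5))^3*f(u) = (-u**2/8 - 8*u/15 - 35/9)/(u - 1/8)**3.
Order-3 pole: residue = g''(a)/2; g''(5) = -34379648/1353362985, so the residue is -17189824/1353362985.
List the singular points by increasing real part (a conjugate pair: the negative imaginary part first).


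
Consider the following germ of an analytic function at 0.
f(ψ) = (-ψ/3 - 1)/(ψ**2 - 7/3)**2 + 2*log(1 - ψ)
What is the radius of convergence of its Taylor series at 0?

The radius of convergence is 1.

Denominator factor (ψ**2 - 7/3)^2: discriminant 28/3, real irrational roots (1/3)*sqrt(21) and -(1/3)*sqrt(21); poles of order 2, moduli (1/3)*sqrt(21) and (1/3)*sqrt(21).
Branch term (2)*log(1 - ψ/(1)): its argument vanishes at ψ = 1, a logarithmic branch point, modulus 1.
The radius of convergence is the smallest modulus among the singular points: 1.


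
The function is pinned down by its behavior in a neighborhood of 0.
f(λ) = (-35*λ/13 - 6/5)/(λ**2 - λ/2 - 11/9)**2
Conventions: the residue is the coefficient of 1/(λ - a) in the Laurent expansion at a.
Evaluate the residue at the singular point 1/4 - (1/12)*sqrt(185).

The residue is -(52596/2224625)*sqrt(185).

The factor λ**2 - λ/2 - 11/9 splits as (λ - a)(λ - a') with a = 1/4 - (1/12)*sqrt(185), a' = 1/4 + (1/12)*sqrt(185). At the order-2 pole a set g(λ) = (λ - a)^2*f(λ) = [-35*λ/13 - 6/5] / (λ - a')^2.
Order-2 pole: residue = g'(a); g'(1/4 - (1/12)*sqrt(185)) = -(52596/2224625)*sqrt(185), so the residue is -(52596/2224625)*sqrt(185).


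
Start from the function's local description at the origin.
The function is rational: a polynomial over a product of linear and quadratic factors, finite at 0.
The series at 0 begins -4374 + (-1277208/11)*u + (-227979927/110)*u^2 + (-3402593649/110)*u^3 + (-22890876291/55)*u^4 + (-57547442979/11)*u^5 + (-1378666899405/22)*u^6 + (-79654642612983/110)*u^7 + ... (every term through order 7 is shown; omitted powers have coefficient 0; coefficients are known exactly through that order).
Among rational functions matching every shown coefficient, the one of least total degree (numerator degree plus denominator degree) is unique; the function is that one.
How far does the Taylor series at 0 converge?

No rational of total degree below 5 reproduces all 8 coefficients; solving the [2/3] Pade equations on them gives f(u) = (19*u**2/30 - 30*u/11 + 6)/(u - 1/9)**3, whose expansion matches every shown term.
Denominator factor (u - 1/9)^3: pole of order 3 at 1/9, modulus 1/9.
The radius of convergence is the smallest modulus among the singular points: 1/9.

The radius of convergence is 1/9.


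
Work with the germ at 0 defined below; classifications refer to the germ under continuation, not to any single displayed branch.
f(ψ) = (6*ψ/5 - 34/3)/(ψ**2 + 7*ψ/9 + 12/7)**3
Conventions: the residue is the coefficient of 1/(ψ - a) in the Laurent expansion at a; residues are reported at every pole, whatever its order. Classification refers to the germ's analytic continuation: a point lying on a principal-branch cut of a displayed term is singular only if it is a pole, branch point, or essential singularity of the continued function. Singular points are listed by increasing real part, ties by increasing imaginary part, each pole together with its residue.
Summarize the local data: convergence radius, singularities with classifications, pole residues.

Denominator factor (ψ**2 + 7*ψ/9 + 12/7)^3: discriminant -3545/567, complex-conjugate roots (-7/18) + ((1/126)*sqrt(24815))*i and (-7/18) - ((1/126)*sqrt(24815))*i; poles of order 3, moduli (2/7)*sqrt(21) and (2/7)*sqrt(21).
The radius of convergence is the smallest modulus among the singular points: (2/7)*sqrt(21).
The factor ψ**2 + 7*ψ/9 + 12/7 splits as (ψ - a)(ψ - a') with a = (-7/18) - ((1/126)*sqrt(24815))*i, a' = (-7/18) + ((1/126)*sqrt(24815))*i. At the order-3 pole a set g(ψ) = (ψ - a)^3*f(ψ) = [6*ψ/5 - 34/3] / (ψ - a')^3.
Order-3 pole: residue = g''(a)/2; g''((-7/18) - ((1/126)*sqrt(24815))*i) = -((2048527908/222750518125)*sqrt(24815))*i, so the residue is -((1024263954/222750518125)*sqrt(24815))*i.
The factor ψ**2 + 7*ψ/9 + 12/7 splits as (ψ - a)(ψ - a') with a = (-7/18) + ((1/126)*sqrt(24815))*i, a' = (-7/18) - ((1/126)*sqrt(24815))*i. At the order-3 pole a set g(ψ) = (ψ - a)^3*f(ψ) = [6*ψ/5 - 34/3] / (ψ - a')^3.
Order-3 pole: residue = g''(a)/2; g''((-7/18) + ((1/126)*sqrt(24815))*i) = ((2048527908/222750518125)*sqrt(24815))*i, so the residue is ((1024263954/222750518125)*sqrt(24815))*i.
List the singular points by increasing real part (a conjugate pair: the negative imaginary part first).

Radius of convergence at 0: (2/7)*sqrt(21).
At (-7/18) - ((1/126)*sqrt(24815))*i: a pole of order 3; residue -((1024263954/222750518125)*sqrt(24815))*i.
At (-7/18) + ((1/126)*sqrt(24815))*i: a pole of order 3; residue ((1024263954/222750518125)*sqrt(24815))*i.


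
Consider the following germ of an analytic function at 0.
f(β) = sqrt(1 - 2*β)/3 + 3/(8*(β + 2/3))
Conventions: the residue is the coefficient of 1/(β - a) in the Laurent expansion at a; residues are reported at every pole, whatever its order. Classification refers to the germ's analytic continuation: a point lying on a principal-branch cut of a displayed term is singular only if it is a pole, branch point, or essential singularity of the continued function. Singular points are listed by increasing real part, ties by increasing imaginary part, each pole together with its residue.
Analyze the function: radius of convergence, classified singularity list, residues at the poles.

Denominator factor (β + 2/3): pole of order 1 at -2/3, modulus 2/3.
Branch term (1/3)*sqrt(1 - β/(1/2)): its argument vanishes at β = 1/2, a square-root branch point, modulus 1/2.
The radius of convergence is the smallest modulus among the singular points: 1/2.
The branch term is analytic at -2/3 and contributes nothing to the residue; only the rational part matters.
At the order-1 pole -2/3 set g(β) = (β - (-2/3))*(rational part) = 3/8.
Simple pole: residue = g(a) at a = -2/3, which is 3/8.
List the singular points by increasing real part (a conjugate pair: the negative imaginary part first).

Radius of convergence at 0: 1/2.
At -2/3: a pole of order 1; residue 3/8.
At 1/2: an algebraic (square-root) branch point.


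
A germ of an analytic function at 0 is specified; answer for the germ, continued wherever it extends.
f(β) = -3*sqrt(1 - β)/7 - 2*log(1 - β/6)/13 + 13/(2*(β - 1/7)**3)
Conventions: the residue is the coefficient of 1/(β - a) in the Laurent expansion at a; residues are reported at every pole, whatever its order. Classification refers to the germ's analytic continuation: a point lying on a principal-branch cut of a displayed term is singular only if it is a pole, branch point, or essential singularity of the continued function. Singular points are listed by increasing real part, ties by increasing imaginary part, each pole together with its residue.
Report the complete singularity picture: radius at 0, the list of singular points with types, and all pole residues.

Denominator factor (β - 1/7)^3: pole of order 3 at 1/7, modulus 1/7.
Branch term (-2/13)*log(1 - β/(6)): its argument vanishes at β = 6, a logarithmic branch point, modulus 6.
Branch term (-3/7)*sqrt(1 - β/(1)): its argument vanishes at β = 1, a square-root branch point, modulus 1.
The radius of convergence is the smallest modulus among the singular points: 1/7.
The branch terms are analytic at 1/7 and contribute nothing to the residue; only the rational part matters.
At the order-3 pole 1/7 set g(β) = (β - (1/7))^3*(rational part) = 13/2.
Order-3 pole: residue = g''(a)/2; g''(1/7) = 0, so the residue is 0.
List the singular points by increasing real part (a conjugate pair: the negative imaginary part first).

Radius of convergence at 0: 1/7.
At 1/7: a pole of order 3; residue 0.
At 1: an algebraic (square-root) branch point.
At 6: a logarithmic branch point.


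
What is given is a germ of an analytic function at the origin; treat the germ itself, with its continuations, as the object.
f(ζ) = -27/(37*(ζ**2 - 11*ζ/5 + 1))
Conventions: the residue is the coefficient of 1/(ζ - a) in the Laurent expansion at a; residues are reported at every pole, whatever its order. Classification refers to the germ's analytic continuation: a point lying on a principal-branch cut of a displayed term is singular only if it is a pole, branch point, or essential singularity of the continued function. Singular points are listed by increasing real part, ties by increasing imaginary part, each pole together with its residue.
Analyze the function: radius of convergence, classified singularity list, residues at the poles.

Denominator factor (ζ**2 - 11*ζ/5 + 1): discriminant 21/25, real irrational roots 11/10 + (1/10)*sqrt(21) and 11/10 - (1/10)*sqrt(21); poles of order 1, moduli 11/10 + (1/10)*sqrt(21) and 11/10 - (1/10)*sqrt(21).
The radius of convergence is the smallest modulus among the singular points: 11/10 - (1/10)*sqrt(21).
The factor ζ**2 - 11*ζ/5 + 1 splits as (ζ - a)(ζ - a') with a = 11/10 - (1/10)*sqrt(21), a' = 11/10 + (1/10)*sqrt(21). At the order-1 pole a set g(ζ) = (ζ - a)*f(ζ) = [-27/37] / (ζ - a').
Simple pole: residue = g(a) at a = 11/10 - (1/10)*sqrt(21), which is (45/259)*sqrt(21).
The factor ζ**2 - 11*ζ/5 + 1 splits as (ζ - a)(ζ - a') with a = 11/10 + (1/10)*sqrt(21), a' = 11/10 - (1/10)*sqrt(21). At the order-1 pole a set g(ζ) = (ζ - a)*f(ζ) = [-27/37] / (ζ - a').
Simple pole: residue = g(a) at a = 11/10 + (1/10)*sqrt(21), which is -(45/259)*sqrt(21).
List the singular points by increasing real part (a conjugate pair: the negative imaginary part first).

Radius of convergence at 0: 11/10 - (1/10)*sqrt(21).
At 11/10 - (1/10)*sqrt(21): a pole of order 1; residue (45/259)*sqrt(21).
At 11/10 + (1/10)*sqrt(21): a pole of order 1; residue -(45/259)*sqrt(21).
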